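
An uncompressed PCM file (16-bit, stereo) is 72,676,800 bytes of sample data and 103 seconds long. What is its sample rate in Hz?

176,400 Hz

Bytes = sample_rate × seconds × bytes_per_sample × channels.
sample_rate = 72,676,800 / (103 × 2 × 2) = 72,676,800 / 412 = 176,400 Hz.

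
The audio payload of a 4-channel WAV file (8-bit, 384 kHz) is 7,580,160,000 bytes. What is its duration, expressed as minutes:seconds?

82:15

Byte rate = 384,000 × 1 × 4 = 1,536,000 bytes/s.
Duration = 7,580,160,000 / 1,536,000 = 4,935 s.
4,935 s = 82:15.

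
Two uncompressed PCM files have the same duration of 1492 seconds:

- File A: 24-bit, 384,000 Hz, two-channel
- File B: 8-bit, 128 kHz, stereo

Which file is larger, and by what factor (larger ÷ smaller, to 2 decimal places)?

File A: 384,000 × 3 × 2 = 2,304,000 bytes/s.
File B: 128,000 × 1 × 2 = 256,000 bytes/s.
File A is larger; ratio = 3,437,568,000 / 381,952,000 = 9.00.

File A, by a factor of 9.00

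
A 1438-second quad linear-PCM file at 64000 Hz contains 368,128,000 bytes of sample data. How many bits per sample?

Bytes per sample = 368,128,000 / (64,000 × 1,438 × 4) = 368,128,000 / 368,128,000 = 1.
Bit depth = 1 × 8 = 8 bits.

8 bits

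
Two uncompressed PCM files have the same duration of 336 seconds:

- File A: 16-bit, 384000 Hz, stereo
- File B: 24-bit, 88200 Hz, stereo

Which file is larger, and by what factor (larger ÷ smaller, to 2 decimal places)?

File A, by a factor of 2.90

File A: 384,000 × 2 × 2 = 1,536,000 bytes/s.
File B: 88,200 × 3 × 2 = 529,200 bytes/s.
File A is larger; ratio = 516,096,000 / 177,811,200 = 2.90.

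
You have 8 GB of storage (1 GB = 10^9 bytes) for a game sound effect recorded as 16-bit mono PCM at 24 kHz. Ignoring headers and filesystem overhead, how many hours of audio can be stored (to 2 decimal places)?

Uncompressed byte rate = 24,000 × 2 × 1 = 48,000 bytes/s.
Capacity = 8 × 1,000,000,000 = 8,000,000,000 bytes.
8,000,000,000 / 48,000 ≈ 166666.67 s → 46.30 hours.

46.30 hours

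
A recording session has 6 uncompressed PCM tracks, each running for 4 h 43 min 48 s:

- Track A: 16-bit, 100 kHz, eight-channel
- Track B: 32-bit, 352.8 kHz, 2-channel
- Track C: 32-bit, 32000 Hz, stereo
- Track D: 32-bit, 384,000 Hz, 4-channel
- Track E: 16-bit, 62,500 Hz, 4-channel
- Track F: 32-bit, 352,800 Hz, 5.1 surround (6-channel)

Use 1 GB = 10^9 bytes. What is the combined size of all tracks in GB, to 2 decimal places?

4 h 43 min 48 s = 17,028 s.
Track A: 100,000 × 17,028 × 2 × 8 = 27,244,800,000 bytes.
Track B: 352,800 × 17,028 × 4 × 2 = 48,059,827,200 bytes.
Track C: 32,000 × 17,028 × 4 × 2 = 4,359,168,000 bytes.
Track D: 384,000 × 17,028 × 4 × 4 = 104,620,032,000 bytes.
Track E: 62,500 × 17,028 × 2 × 4 = 8,514,000,000 bytes.
Track F: 352,800 × 17,028 × 4 × 6 = 144,179,481,600 bytes.
Total = 336,977,308,800 bytes = 336.98 GB.

336.98 GB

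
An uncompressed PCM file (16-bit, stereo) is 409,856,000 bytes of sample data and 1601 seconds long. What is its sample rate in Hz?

Bytes = sample_rate × seconds × bytes_per_sample × channels.
sample_rate = 409,856,000 / (1,601 × 2 × 2) = 409,856,000 / 6,404 = 64,000 Hz.

64,000 Hz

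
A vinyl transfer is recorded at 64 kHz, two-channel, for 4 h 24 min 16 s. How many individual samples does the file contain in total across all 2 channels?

2,029,568,000 samples

4 h 24 min 16 s = 15,856 s.
64,000 × 15,856 s × 2 ch = 2,029,568,000 samples.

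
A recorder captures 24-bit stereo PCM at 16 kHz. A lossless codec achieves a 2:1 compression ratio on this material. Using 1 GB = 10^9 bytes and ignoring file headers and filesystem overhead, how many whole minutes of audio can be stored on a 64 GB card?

22,222 minutes

Uncompressed byte rate = 16,000 × 3 × 2 = 96,000 bytes/s.
After 2:1 compression, effective rate ≈ 48000 bytes/s.
Capacity = 64 × 1,000,000,000 = 64,000,000,000 bytes.
64,000,000,000 / effective rate ≈ 1333333.33 s → 22,222 minutes.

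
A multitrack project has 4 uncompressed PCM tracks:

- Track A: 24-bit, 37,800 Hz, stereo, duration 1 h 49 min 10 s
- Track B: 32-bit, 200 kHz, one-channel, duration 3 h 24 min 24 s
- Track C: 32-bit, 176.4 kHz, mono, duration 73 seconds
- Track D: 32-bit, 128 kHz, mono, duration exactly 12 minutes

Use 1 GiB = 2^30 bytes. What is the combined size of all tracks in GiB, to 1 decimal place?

10.9 GiB

Track A: 1 h 49 min 10 s = 6,550 s; 37,800 × 6,550 × 3 × 2 = 1,485,540,000 bytes.
Track B: 3 h 24 min 24 s = 12,264 s; 200,000 × 12,264 × 4 × 1 = 9,811,200,000 bytes.
Track C: 176,400 × 73 × 4 × 1 = 51,508,800 bytes.
Track D: exactly 12 minutes = 720 s; 128,000 × 720 × 4 × 1 = 368,640,000 bytes.
Total = 11,716,888,800 bytes = 10.9 GiB.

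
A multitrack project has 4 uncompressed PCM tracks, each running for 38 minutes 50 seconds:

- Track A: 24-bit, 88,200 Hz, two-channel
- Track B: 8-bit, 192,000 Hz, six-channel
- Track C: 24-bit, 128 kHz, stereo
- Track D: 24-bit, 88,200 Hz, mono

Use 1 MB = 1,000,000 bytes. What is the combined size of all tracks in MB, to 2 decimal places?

38 minutes 50 seconds = 2,330 s.
Track A: 88,200 × 2,330 × 3 × 2 = 1,233,036,000 bytes.
Track B: 192,000 × 2,330 × 1 × 6 = 2,684,160,000 bytes.
Track C: 128,000 × 2,330 × 3 × 2 = 1,789,440,000 bytes.
Track D: 88,200 × 2,330 × 3 × 1 = 616,518,000 bytes.
Total = 6,323,154,000 bytes = 6323.15 MB.

6323.15 MB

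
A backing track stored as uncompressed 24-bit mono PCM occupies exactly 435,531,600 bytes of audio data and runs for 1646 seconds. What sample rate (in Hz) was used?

88,200 Hz

Bytes = sample_rate × seconds × bytes_per_sample × channels.
sample_rate = 435,531,600 / (1,646 × 3 × 1) = 435,531,600 / 4,938 = 88,200 Hz.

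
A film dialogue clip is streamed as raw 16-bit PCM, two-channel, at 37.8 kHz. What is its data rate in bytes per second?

Bit rate = 37,800 × 16 × 2 = 1,209,600 bits/s.
1,209,600 / 8 = 151,200 bytes/s.

151,200 bytes/s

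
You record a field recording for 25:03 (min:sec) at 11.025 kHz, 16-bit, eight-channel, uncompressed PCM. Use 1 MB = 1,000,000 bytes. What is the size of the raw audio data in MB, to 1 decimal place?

265.1 MB

Duration = 25:03 (min:sec) = 1,503 s.
Bytes = 11,025 samples/s × 1,503 s × 2 bytes/sample × 8 ch = 265,129,200 bytes.
265,129,200 / 1,000,000 = 265.1 MB.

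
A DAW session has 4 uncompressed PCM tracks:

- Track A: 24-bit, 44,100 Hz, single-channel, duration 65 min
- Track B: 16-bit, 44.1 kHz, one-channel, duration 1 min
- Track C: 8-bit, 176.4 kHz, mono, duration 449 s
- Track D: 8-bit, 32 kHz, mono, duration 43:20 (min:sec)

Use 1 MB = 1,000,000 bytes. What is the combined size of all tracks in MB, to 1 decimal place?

Track A: 65 min = 3,900 s; 44,100 × 3,900 × 3 × 1 = 515,970,000 bytes.
Track B: 1 min = 60 s; 44,100 × 60 × 2 × 1 = 5,292,000 bytes.
Track C: 176,400 × 449 × 1 × 1 = 79,203,600 bytes.
Track D: 43:20 (min:sec) = 2,600 s; 32,000 × 2,600 × 1 × 1 = 83,200,000 bytes.
Total = 683,665,600 bytes = 683.7 MB.

683.7 MB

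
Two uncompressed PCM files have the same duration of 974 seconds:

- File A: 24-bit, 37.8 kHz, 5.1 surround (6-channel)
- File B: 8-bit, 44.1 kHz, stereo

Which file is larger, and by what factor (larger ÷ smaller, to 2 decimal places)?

File A: 37,800 × 3 × 6 = 680,400 bytes/s.
File B: 44,100 × 1 × 2 = 88,200 bytes/s.
File A is larger; ratio = 662,709,600 / 85,906,800 = 7.71.

File A, by a factor of 7.71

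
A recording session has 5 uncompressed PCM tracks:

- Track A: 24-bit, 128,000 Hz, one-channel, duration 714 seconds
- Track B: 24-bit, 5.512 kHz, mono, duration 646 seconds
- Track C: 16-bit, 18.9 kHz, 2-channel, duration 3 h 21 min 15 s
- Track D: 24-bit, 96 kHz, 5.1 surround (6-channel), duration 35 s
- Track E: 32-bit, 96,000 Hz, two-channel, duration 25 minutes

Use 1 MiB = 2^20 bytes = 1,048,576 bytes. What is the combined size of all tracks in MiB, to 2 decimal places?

2298.55 MiB

Track A: 128,000 × 714 × 3 × 1 = 274,176,000 bytes.
Track B: 5,512 × 646 × 3 × 1 = 10,682,256 bytes.
Track C: 3 h 21 min 15 s = 12,075 s; 18,900 × 12,075 × 2 × 2 = 912,870,000 bytes.
Track D: 96,000 × 35 × 3 × 6 = 60,480,000 bytes.
Track E: 25 minutes = 1,500 s; 96,000 × 1,500 × 4 × 2 = 1,152,000,000 bytes.
Total = 2,410,208,256 bytes = 2298.55 MiB.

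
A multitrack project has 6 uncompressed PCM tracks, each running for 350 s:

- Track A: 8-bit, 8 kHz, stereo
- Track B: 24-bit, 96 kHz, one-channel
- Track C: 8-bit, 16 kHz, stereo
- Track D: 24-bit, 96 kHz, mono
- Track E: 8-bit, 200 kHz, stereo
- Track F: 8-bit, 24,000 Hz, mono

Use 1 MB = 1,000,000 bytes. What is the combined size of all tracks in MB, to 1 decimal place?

366.8 MB

Track A: 8,000 × 350 × 1 × 2 = 5,600,000 bytes.
Track B: 96,000 × 350 × 3 × 1 = 100,800,000 bytes.
Track C: 16,000 × 350 × 1 × 2 = 11,200,000 bytes.
Track D: 96,000 × 350 × 3 × 1 = 100,800,000 bytes.
Track E: 200,000 × 350 × 1 × 2 = 140,000,000 bytes.
Track F: 24,000 × 350 × 1 × 1 = 8,400,000 bytes.
Total = 366,800,000 bytes = 366.8 MB.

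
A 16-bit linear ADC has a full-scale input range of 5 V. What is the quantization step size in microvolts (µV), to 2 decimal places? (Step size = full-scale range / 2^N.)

5 V / 2^16 = 5 / 65,536 V = 76.29 µV.

76.29 µV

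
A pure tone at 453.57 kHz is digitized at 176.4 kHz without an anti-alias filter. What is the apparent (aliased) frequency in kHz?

75.63 kHz

Nyquist = 176,400/2 = 88,200 Hz; 453,570 Hz exceeds it.
Alias = |453,570 − 3×176,400| = |453,570 − 529,200| = 75,630 Hz = 75.63 kHz.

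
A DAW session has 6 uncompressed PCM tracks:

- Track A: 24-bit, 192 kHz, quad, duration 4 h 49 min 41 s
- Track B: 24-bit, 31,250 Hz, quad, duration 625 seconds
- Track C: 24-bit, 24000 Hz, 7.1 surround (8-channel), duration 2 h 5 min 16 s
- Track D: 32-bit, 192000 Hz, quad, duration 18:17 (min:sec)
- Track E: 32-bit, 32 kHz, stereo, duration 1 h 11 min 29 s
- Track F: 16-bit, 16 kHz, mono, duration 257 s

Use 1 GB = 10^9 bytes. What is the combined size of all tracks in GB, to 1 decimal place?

49.1 GB

Track A: 4 h 49 min 41 s = 17,381 s; 192,000 × 17,381 × 3 × 4 = 40,045,824,000 bytes.
Track B: 31,250 × 625 × 3 × 4 = 234,375,000 bytes.
Track C: 2 h 5 min 16 s = 7,516 s; 24,000 × 7,516 × 3 × 8 = 4,329,216,000 bytes.
Track D: 18:17 (min:sec) = 1,097 s; 192,000 × 1,097 × 4 × 4 = 3,369,984,000 bytes.
Track E: 1 h 11 min 29 s = 4,289 s; 32,000 × 4,289 × 4 × 2 = 1,097,984,000 bytes.
Track F: 16,000 × 257 × 2 × 1 = 8,224,000 bytes.
Total = 49,085,607,000 bytes = 49.1 GB.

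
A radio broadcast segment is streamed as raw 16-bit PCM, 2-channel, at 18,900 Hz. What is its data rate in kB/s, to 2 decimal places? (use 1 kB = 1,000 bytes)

75.60 kB/s

Bit rate = 18,900 × 16 × 2 = 604,800 bits/s.
604,800 / 8 = 75,600 B/s = 75.60 kB/s.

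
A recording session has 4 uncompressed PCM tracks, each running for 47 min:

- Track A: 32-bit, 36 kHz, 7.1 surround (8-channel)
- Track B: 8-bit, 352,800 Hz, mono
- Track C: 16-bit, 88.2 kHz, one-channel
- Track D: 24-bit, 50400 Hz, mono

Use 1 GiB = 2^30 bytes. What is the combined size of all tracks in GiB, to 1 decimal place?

4.8 GiB

47 min = 2,820 s.
Track A: 36,000 × 2,820 × 4 × 8 = 3,248,640,000 bytes.
Track B: 352,800 × 2,820 × 1 × 1 = 994,896,000 bytes.
Track C: 88,200 × 2,820 × 2 × 1 = 497,448,000 bytes.
Track D: 50,400 × 2,820 × 3 × 1 = 426,384,000 bytes.
Total = 5,167,368,000 bytes = 4.8 GiB.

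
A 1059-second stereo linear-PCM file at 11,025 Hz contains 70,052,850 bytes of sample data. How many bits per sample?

24 bits

Bytes per sample = 70,052,850 / (11,025 × 1,059 × 2) = 70,052,850 / 23,350,950 = 3.
Bit depth = 3 × 8 = 24 bits.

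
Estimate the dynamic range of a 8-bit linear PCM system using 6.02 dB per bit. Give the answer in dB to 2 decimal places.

8 × 6.02 = 48.16 dB.

48.16 dB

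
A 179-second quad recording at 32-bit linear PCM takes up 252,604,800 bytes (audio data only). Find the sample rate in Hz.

Bytes = sample_rate × seconds × bytes_per_sample × channels.
sample_rate = 252,604,800 / (179 × 4 × 4) = 252,604,800 / 2,864 = 88,200 Hz.

88,200 Hz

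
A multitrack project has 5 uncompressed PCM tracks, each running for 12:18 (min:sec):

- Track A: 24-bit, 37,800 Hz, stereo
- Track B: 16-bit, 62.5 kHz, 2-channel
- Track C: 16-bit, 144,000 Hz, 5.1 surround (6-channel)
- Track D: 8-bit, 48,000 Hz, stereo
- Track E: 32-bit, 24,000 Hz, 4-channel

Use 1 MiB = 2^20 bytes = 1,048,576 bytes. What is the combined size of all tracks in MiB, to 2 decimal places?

12:18 (min:sec) = 738 s.
Track A: 37,800 × 738 × 3 × 2 = 167,378,400 bytes.
Track B: 62,500 × 738 × 2 × 2 = 184,500,000 bytes.
Track C: 144,000 × 738 × 2 × 6 = 1,275,264,000 bytes.
Track D: 48,000 × 738 × 1 × 2 = 70,848,000 bytes.
Track E: 24,000 × 738 × 4 × 4 = 283,392,000 bytes.
Total = 1,981,382,400 bytes = 1889.59 MiB.

1889.59 MiB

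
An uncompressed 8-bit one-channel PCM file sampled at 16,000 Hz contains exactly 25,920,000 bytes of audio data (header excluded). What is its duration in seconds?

1,620 seconds

Byte rate = 16,000 × 1 × 1 = 16,000 bytes/s.
Duration = 25,920,000 / 16,000 = 1,620 s.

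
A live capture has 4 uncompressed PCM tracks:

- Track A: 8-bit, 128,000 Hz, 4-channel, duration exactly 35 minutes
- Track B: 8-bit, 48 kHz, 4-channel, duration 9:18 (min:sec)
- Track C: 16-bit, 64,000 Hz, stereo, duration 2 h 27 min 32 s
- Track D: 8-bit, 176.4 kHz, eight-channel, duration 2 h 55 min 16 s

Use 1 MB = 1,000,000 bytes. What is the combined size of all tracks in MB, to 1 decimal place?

18288.6 MB

Track A: exactly 35 minutes = 2,100 s; 128,000 × 2,100 × 1 × 4 = 1,075,200,000 bytes.
Track B: 9:18 (min:sec) = 558 s; 48,000 × 558 × 1 × 4 = 107,136,000 bytes.
Track C: 2 h 27 min 32 s = 8,852 s; 64,000 × 8,852 × 2 × 2 = 2,266,112,000 bytes.
Track D: 2 h 55 min 16 s = 10,516 s; 176,400 × 10,516 × 1 × 8 = 14,840,179,200 bytes.
Total = 18,288,627,200 bytes = 18288.6 MB.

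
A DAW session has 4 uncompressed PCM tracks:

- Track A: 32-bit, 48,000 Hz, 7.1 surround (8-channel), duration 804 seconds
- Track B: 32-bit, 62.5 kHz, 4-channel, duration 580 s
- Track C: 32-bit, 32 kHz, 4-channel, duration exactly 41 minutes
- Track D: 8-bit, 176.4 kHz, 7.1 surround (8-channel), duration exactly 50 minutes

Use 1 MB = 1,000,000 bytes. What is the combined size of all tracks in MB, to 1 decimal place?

7308.1 MB

Track A: 48,000 × 804 × 4 × 8 = 1,234,944,000 bytes.
Track B: 62,500 × 580 × 4 × 4 = 580,000,000 bytes.
Track C: exactly 41 minutes = 2,460 s; 32,000 × 2,460 × 4 × 4 = 1,259,520,000 bytes.
Track D: exactly 50 minutes = 3,000 s; 176,400 × 3,000 × 1 × 8 = 4,233,600,000 bytes.
Total = 7,308,064,000 bytes = 7308.1 MB.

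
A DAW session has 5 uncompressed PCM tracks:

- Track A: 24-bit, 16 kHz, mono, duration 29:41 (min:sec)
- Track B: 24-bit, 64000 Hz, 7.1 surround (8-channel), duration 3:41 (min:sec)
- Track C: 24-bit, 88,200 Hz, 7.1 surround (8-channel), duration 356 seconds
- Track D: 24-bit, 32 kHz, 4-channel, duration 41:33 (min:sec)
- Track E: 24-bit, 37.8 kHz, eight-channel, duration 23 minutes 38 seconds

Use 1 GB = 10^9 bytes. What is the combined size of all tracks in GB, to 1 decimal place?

3.4 GB

Track A: 29:41 (min:sec) = 1,781 s; 16,000 × 1,781 × 3 × 1 = 85,488,000 bytes.
Track B: 3:41 (min:sec) = 221 s; 64,000 × 221 × 3 × 8 = 339,456,000 bytes.
Track C: 88,200 × 356 × 3 × 8 = 753,580,800 bytes.
Track D: 41:33 (min:sec) = 2,493 s; 32,000 × 2,493 × 3 × 4 = 957,312,000 bytes.
Track E: 23 minutes 38 seconds = 1,418 s; 37,800 × 1,418 × 3 × 8 = 1,286,409,600 bytes.
Total = 3,422,246,400 bytes = 3.4 GB.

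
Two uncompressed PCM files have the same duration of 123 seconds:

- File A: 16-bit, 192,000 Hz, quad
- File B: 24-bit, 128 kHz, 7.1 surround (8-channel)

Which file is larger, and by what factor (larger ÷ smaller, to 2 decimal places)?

File B, by a factor of 2.00

File A: 192,000 × 2 × 4 = 1,536,000 bytes/s.
File B: 128,000 × 3 × 8 = 3,072,000 bytes/s.
File B is larger; ratio = 377,856,000 / 188,928,000 = 2.00.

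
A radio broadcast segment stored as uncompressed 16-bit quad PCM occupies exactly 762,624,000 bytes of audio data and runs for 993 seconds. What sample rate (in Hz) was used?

96,000 Hz

Bytes = sample_rate × seconds × bytes_per_sample × channels.
sample_rate = 762,624,000 / (993 × 2 × 4) = 762,624,000 / 7,944 = 96,000 Hz.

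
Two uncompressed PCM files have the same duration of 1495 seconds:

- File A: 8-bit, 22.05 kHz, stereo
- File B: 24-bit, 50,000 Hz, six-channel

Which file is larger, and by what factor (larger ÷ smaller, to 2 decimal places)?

File A: 22,050 × 1 × 2 = 44,100 bytes/s.
File B: 50,000 × 3 × 6 = 900,000 bytes/s.
File B is larger; ratio = 1,345,500,000 / 65,929,500 = 20.41.

File B, by a factor of 20.41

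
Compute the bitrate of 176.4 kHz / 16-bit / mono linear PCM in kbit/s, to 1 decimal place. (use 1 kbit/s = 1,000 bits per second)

2822.4 kbit/s

Bit rate = 176,400 × 16 × 1 = 2,822,400 bits/s.
= 2822.4 kbit/s.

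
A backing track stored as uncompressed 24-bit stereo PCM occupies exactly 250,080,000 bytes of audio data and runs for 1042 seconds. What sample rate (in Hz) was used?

Bytes = sample_rate × seconds × bytes_per_sample × channels.
sample_rate = 250,080,000 / (1,042 × 3 × 2) = 250,080,000 / 6,252 = 40,000 Hz.

40,000 Hz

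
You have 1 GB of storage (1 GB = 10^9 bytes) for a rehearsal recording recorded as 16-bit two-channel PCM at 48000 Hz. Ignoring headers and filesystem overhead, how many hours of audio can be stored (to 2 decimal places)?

1.45 hours

Uncompressed byte rate = 48,000 × 2 × 2 = 192,000 bytes/s.
Capacity = 1 × 1,000,000,000 = 1,000,000,000 bytes.
1,000,000,000 / 192,000 ≈ 5208.33 s → 1.45 hours.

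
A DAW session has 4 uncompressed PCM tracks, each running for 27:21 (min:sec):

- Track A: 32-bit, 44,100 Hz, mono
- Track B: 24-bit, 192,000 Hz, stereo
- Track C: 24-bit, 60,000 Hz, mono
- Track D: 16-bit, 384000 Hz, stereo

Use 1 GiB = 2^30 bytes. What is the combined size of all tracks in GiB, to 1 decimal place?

4.7 GiB

27:21 (min:sec) = 1,641 s.
Track A: 44,100 × 1,641 × 4 × 1 = 289,472,400 bytes.
Track B: 192,000 × 1,641 × 3 × 2 = 1,890,432,000 bytes.
Track C: 60,000 × 1,641 × 3 × 1 = 295,380,000 bytes.
Track D: 384,000 × 1,641 × 2 × 2 = 2,520,576,000 bytes.
Total = 4,995,860,400 bytes = 4.7 GiB.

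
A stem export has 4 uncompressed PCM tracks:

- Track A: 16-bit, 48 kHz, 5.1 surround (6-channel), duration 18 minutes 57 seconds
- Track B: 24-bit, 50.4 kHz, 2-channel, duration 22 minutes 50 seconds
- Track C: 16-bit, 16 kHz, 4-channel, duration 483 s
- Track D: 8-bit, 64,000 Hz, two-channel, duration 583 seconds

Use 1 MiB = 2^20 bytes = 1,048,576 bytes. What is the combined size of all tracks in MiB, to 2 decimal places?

1149.80 MiB

Track A: 18 minutes 57 seconds = 1,137 s; 48,000 × 1,137 × 2 × 6 = 654,912,000 bytes.
Track B: 22 minutes 50 seconds = 1,370 s; 50,400 × 1,370 × 3 × 2 = 414,288,000 bytes.
Track C: 16,000 × 483 × 2 × 4 = 61,824,000 bytes.
Track D: 64,000 × 583 × 1 × 2 = 74,624,000 bytes.
Total = 1,205,648,000 bytes = 1149.80 MiB.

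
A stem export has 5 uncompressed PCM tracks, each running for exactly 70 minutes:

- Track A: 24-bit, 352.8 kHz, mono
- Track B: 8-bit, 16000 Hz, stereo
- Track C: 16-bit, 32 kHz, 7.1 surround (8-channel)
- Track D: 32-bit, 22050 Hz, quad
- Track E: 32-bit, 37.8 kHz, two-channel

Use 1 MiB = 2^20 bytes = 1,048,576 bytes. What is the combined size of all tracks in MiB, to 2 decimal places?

9042.66 MiB

exactly 70 minutes = 4,200 s.
Track A: 352,800 × 4,200 × 3 × 1 = 4,445,280,000 bytes.
Track B: 16,000 × 4,200 × 1 × 2 = 134,400,000 bytes.
Track C: 32,000 × 4,200 × 2 × 8 = 2,150,400,000 bytes.
Track D: 22,050 × 4,200 × 4 × 4 = 1,481,760,000 bytes.
Track E: 37,800 × 4,200 × 4 × 2 = 1,270,080,000 bytes.
Total = 9,481,920,000 bytes = 9042.66 MiB.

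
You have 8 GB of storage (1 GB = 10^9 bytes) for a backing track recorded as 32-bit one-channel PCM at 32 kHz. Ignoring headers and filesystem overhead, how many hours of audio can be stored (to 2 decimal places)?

Uncompressed byte rate = 32,000 × 4 × 1 = 128,000 bytes/s.
Capacity = 8 × 1,000,000,000 = 8,000,000,000 bytes.
8,000,000,000 / 128,000 ≈ 62500 s → 17.36 hours.

17.36 hours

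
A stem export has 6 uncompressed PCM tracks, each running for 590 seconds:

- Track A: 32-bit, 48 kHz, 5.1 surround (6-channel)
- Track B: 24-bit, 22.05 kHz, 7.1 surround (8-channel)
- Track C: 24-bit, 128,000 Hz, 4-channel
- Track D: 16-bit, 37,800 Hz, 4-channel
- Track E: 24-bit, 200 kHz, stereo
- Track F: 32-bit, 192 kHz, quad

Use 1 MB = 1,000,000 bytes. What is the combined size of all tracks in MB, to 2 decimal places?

Track A: 48,000 × 590 × 4 × 6 = 679,680,000 bytes.
Track B: 22,050 × 590 × 3 × 8 = 312,228,000 bytes.
Track C: 128,000 × 590 × 3 × 4 = 906,240,000 bytes.
Track D: 37,800 × 590 × 2 × 4 = 178,416,000 bytes.
Track E: 200,000 × 590 × 3 × 2 = 708,000,000 bytes.
Track F: 192,000 × 590 × 4 × 4 = 1,812,480,000 bytes.
Total = 4,597,044,000 bytes = 4597.04 MB.

4597.04 MB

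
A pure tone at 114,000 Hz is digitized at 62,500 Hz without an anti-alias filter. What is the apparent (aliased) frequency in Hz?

11,000 Hz

Nyquist = 62,500/2 = 31,250 Hz; 114,000 Hz exceeds it.
Alias = |114,000 − 2×62,500| = |114,000 − 125,000| = 11,000 Hz.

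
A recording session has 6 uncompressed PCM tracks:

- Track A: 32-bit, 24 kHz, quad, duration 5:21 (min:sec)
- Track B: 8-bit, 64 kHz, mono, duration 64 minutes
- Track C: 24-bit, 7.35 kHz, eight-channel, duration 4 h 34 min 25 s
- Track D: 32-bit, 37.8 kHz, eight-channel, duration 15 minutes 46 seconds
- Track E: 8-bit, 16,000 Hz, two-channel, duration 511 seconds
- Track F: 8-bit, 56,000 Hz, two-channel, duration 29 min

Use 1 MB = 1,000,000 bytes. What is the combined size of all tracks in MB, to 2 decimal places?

4628.96 MB

Track A: 5:21 (min:sec) = 321 s; 24,000 × 321 × 4 × 4 = 123,264,000 bytes.
Track B: 64 minutes = 3,840 s; 64,000 × 3,840 × 1 × 1 = 245,760,000 bytes.
Track C: 4 h 34 min 25 s = 16,465 s; 7,350 × 16,465 × 3 × 8 = 2,904,426,000 bytes.
Track D: 15 minutes 46 seconds = 946 s; 37,800 × 946 × 4 × 8 = 1,144,281,600 bytes.
Track E: 16,000 × 511 × 1 × 2 = 16,352,000 bytes.
Track F: 29 min = 1,740 s; 56,000 × 1,740 × 1 × 2 = 194,880,000 bytes.
Total = 4,628,963,600 bytes = 4628.96 MB.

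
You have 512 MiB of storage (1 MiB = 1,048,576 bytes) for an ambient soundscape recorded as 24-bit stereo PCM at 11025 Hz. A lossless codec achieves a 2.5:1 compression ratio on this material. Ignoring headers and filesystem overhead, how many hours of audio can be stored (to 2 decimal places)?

5.64 hours

Uncompressed byte rate = 11,025 × 3 × 2 = 66,150 bytes/s.
After 2.5:1 compression, effective rate ≈ 26460 bytes/s.
Capacity = 512 × 1,048,576 = 536,870,912 bytes.
536,870,912 / effective rate ≈ 20289.91 s → 5.64 hours.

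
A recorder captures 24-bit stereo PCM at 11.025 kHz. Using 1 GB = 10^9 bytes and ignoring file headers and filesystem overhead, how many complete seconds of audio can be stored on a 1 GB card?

Uncompressed byte rate = 11,025 × 3 × 2 = 66,150 bytes/s.
Capacity = 1 × 1,000,000,000 = 1,000,000,000 bytes.
1,000,000,000 / 66,150 ≈ 15117.16 s → 15,117 seconds.

15,117 seconds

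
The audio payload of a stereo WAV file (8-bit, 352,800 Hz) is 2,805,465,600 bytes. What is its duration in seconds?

Byte rate = 352,800 × 1 × 2 = 705,600 bytes/s.
Duration = 2,805,465,600 / 705,600 = 3,976 s.

3,976 seconds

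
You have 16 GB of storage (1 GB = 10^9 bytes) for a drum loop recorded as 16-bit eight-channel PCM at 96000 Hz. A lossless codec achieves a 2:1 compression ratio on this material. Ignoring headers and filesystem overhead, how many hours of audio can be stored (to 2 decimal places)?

Uncompressed byte rate = 96,000 × 2 × 8 = 1,536,000 bytes/s.
After 2:1 compression, effective rate ≈ 768000 bytes/s.
Capacity = 16 × 1,000,000,000 = 16,000,000,000 bytes.
16,000,000,000 / effective rate ≈ 20833.33 s → 5.79 hours.

5.79 hours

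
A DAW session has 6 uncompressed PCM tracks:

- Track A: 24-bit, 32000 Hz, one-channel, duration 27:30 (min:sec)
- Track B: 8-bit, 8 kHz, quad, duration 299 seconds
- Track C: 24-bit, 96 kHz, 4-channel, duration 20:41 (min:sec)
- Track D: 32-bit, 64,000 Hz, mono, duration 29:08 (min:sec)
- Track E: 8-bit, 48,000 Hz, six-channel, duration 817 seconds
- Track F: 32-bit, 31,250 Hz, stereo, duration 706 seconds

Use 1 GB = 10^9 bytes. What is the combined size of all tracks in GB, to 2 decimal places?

Track A: 27:30 (min:sec) = 1,650 s; 32,000 × 1,650 × 3 × 1 = 158,400,000 bytes.
Track B: 8,000 × 299 × 1 × 4 = 9,568,000 bytes.
Track C: 20:41 (min:sec) = 1,241 s; 96,000 × 1,241 × 3 × 4 = 1,429,632,000 bytes.
Track D: 29:08 (min:sec) = 1,748 s; 64,000 × 1,748 × 4 × 1 = 447,488,000 bytes.
Track E: 48,000 × 817 × 1 × 6 = 235,296,000 bytes.
Track F: 31,250 × 706 × 4 × 2 = 176,500,000 bytes.
Total = 2,456,884,000 bytes = 2.46 GB.

2.46 GB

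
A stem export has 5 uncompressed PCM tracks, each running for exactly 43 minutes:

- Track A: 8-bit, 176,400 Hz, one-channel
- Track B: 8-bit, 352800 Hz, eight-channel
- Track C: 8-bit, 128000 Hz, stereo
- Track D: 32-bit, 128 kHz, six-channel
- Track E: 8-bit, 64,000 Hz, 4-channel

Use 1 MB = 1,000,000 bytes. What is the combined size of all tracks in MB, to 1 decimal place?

exactly 43 minutes = 2,580 s.
Track A: 176,400 × 2,580 × 1 × 1 = 455,112,000 bytes.
Track B: 352,800 × 2,580 × 1 × 8 = 7,281,792,000 bytes.
Track C: 128,000 × 2,580 × 1 × 2 = 660,480,000 bytes.
Track D: 128,000 × 2,580 × 4 × 6 = 7,925,760,000 bytes.
Track E: 64,000 × 2,580 × 1 × 4 = 660,480,000 bytes.
Total = 16,983,624,000 bytes = 16983.6 MB.

16983.6 MB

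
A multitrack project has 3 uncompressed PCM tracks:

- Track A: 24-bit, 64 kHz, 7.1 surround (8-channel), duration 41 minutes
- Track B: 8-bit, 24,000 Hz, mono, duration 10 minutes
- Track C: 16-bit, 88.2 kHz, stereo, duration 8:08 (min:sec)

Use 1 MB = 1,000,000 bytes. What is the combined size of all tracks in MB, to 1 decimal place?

3965.1 MB

Track A: 41 minutes = 2,460 s; 64,000 × 2,460 × 3 × 8 = 3,778,560,000 bytes.
Track B: 10 minutes = 600 s; 24,000 × 600 × 1 × 1 = 14,400,000 bytes.
Track C: 8:08 (min:sec) = 488 s; 88,200 × 488 × 2 × 2 = 172,166,400 bytes.
Total = 3,965,126,400 bytes = 3965.1 MB.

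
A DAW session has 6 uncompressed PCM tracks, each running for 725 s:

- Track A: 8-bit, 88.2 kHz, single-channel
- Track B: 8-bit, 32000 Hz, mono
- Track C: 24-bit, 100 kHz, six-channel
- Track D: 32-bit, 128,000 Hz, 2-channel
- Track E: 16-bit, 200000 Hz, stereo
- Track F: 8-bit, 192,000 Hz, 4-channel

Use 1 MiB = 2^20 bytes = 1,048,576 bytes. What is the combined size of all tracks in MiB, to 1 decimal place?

3119.8 MiB

Track A: 88,200 × 725 × 1 × 1 = 63,945,000 bytes.
Track B: 32,000 × 725 × 1 × 1 = 23,200,000 bytes.
Track C: 100,000 × 725 × 3 × 6 = 1,305,000,000 bytes.
Track D: 128,000 × 725 × 4 × 2 = 742,400,000 bytes.
Track E: 200,000 × 725 × 2 × 2 = 580,000,000 bytes.
Track F: 192,000 × 725 × 1 × 4 = 556,800,000 bytes.
Total = 3,271,345,000 bytes = 3119.8 MiB.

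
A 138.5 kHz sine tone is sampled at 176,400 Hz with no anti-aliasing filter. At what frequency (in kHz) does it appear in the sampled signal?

37.9 kHz

Nyquist = 176,400/2 = 88,200 Hz; 138,500 Hz exceeds it.
Alias = |138,500 − 1×176,400| = |138,500 − 176,400| = 37,900 Hz = 37.9 kHz.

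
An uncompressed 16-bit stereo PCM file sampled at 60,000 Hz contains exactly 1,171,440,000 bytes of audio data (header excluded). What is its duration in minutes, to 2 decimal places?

Byte rate = 60,000 × 2 × 2 = 240,000 bytes/s.
Duration = 1,171,440,000 / 240,000 = 4,881 s.
4,881 s / 60 = 81.35 minutes.

81.35 minutes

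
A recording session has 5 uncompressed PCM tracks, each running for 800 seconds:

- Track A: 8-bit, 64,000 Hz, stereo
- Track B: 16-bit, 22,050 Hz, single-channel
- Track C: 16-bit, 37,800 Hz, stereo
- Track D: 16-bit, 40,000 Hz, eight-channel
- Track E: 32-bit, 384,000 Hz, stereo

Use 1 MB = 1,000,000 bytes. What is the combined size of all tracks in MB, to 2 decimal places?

Track A: 64,000 × 800 × 1 × 2 = 102,400,000 bytes.
Track B: 22,050 × 800 × 2 × 1 = 35,280,000 bytes.
Track C: 37,800 × 800 × 2 × 2 = 120,960,000 bytes.
Track D: 40,000 × 800 × 2 × 8 = 512,000,000 bytes.
Track E: 384,000 × 800 × 4 × 2 = 2,457,600,000 bytes.
Total = 3,228,240,000 bytes = 3228.24 MB.

3228.24 MB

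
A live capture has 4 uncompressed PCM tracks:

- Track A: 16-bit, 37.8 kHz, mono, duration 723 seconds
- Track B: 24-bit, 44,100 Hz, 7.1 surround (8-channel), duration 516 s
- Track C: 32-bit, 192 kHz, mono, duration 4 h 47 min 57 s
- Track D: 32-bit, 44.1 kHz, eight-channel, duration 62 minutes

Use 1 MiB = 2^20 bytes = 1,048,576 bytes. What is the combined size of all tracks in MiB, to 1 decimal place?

18233.5 MiB

Track A: 37,800 × 723 × 2 × 1 = 54,658,800 bytes.
Track B: 44,100 × 516 × 3 × 8 = 546,134,400 bytes.
Track C: 4 h 47 min 57 s = 17,277 s; 192,000 × 17,277 × 4 × 1 = 13,268,736,000 bytes.
Track D: 62 minutes = 3,720 s; 44,100 × 3,720 × 4 × 8 = 5,249,664,000 bytes.
Total = 19,119,193,200 bytes = 18233.5 MiB.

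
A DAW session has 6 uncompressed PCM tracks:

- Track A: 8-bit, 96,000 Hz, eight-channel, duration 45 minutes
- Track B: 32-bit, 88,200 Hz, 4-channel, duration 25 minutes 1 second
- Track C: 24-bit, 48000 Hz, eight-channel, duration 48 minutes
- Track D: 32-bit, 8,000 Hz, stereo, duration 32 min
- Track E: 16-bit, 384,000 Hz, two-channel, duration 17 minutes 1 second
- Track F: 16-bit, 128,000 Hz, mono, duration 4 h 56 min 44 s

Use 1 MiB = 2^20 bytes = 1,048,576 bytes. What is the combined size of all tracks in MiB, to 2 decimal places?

Track A: 45 minutes = 2,700 s; 96,000 × 2,700 × 1 × 8 = 2,073,600,000 bytes.
Track B: 25 minutes 1 second = 1,501 s; 88,200 × 1,501 × 4 × 4 = 2,118,211,200 bytes.
Track C: 48 minutes = 2,880 s; 48,000 × 2,880 × 3 × 8 = 3,317,760,000 bytes.
Track D: 32 min = 1,920 s; 8,000 × 1,920 × 4 × 2 = 122,880,000 bytes.
Track E: 17 minutes 1 second = 1,021 s; 384,000 × 1,021 × 2 × 2 = 1,568,256,000 bytes.
Track F: 4 h 56 min 44 s = 17,804 s; 128,000 × 17,804 × 2 × 1 = 4,557,824,000 bytes.
Total = 13,758,531,200 bytes = 13121.16 MiB.

13121.16 MiB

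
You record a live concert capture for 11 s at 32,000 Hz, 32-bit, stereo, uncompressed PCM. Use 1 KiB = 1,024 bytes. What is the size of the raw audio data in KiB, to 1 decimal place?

2750.0 KiB

Bytes = 32,000 samples/s × 11 s × 4 bytes/sample × 2 ch = 2,816,000 bytes.
2,816,000 / 1,024 = 2750.0 KiB.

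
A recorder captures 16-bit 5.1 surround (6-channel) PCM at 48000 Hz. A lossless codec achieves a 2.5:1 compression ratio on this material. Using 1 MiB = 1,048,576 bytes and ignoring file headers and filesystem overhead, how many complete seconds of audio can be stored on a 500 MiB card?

Uncompressed byte rate = 48,000 × 2 × 6 = 576,000 bytes/s.
After 2.5:1 compression, effective rate ≈ 230400 bytes/s.
Capacity = 500 × 1,048,576 = 524,288,000 bytes.
524,288,000 / effective rate ≈ 2275.56 s → 2,275 seconds.

2,275 seconds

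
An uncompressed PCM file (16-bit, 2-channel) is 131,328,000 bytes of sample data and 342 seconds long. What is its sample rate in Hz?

96,000 Hz

Bytes = sample_rate × seconds × bytes_per_sample × channels.
sample_rate = 131,328,000 / (342 × 2 × 2) = 131,328,000 / 1,368 = 96,000 Hz.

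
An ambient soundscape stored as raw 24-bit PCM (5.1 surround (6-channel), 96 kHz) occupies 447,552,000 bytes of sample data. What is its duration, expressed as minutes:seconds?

Byte rate = 96,000 × 3 × 6 = 1,728,000 bytes/s.
Duration = 447,552,000 / 1,728,000 = 259 s.
259 s = 4:19.

4:19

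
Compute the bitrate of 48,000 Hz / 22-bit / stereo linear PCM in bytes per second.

Bit rate = 48,000 × 22 × 2 = 2,112,000 bits/s.
2,112,000 / 8 = 264,000 bytes/s.

264,000 bytes/s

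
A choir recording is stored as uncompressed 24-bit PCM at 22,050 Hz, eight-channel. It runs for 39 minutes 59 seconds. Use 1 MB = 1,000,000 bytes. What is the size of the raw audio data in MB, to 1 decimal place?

Duration = 39 minutes 59 seconds = 2,399 s.
Bytes = 22,050 samples/s × 2,399 s × 3 bytes/sample × 8 ch = 1,269,550,800 bytes.
1,269,550,800 / 1,000,000 = 1269.6 MB.

1269.6 MB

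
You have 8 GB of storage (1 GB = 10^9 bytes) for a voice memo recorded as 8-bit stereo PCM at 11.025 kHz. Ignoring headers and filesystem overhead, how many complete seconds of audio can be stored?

362,811 seconds

Uncompressed byte rate = 11,025 × 1 × 2 = 22,050 bytes/s.
Capacity = 8 × 1,000,000,000 = 8,000,000,000 bytes.
8,000,000,000 / 22,050 ≈ 362811.79 s → 362,811 seconds.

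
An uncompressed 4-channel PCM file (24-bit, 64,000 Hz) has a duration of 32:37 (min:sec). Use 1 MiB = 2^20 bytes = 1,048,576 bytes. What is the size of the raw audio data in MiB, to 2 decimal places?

1433.35 MiB

Duration = 32:37 (min:sec) = 1,957 s.
Bytes = 64,000 samples/s × 1,957 s × 3 bytes/sample × 4 ch = 1,502,976,000 bytes.
1,502,976,000 / 1,048,576 = 1433.35 MiB.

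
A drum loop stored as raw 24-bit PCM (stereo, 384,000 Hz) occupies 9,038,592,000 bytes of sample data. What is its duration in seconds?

3,923 seconds

Byte rate = 384,000 × 3 × 2 = 2,304,000 bytes/s.
Duration = 9,038,592,000 / 2,304,000 = 3,923 s.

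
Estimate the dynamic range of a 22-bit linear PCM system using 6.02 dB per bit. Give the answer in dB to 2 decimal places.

132.44 dB

22 × 6.02 = 132.44 dB.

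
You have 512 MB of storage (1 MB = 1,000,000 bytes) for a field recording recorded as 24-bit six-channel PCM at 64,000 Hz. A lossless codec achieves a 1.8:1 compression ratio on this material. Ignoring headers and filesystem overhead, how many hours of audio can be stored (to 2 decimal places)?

0.22 hours

Uncompressed byte rate = 64,000 × 3 × 6 = 1,152,000 bytes/s.
After 1.8:1 compression, effective rate ≈ 640000 bytes/s.
Capacity = 512 × 1,000,000 = 512,000,000 bytes.
512,000,000 / effective rate ≈ 800 s → 0.22 hours.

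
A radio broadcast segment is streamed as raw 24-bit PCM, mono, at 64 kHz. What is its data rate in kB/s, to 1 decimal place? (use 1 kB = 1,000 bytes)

192.0 kB/s

Bit rate = 64,000 × 24 × 1 = 1,536,000 bits/s.
1,536,000 / 8 = 192,000 B/s = 192.0 kB/s.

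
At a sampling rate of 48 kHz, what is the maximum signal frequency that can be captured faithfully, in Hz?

Nyquist frequency = sample rate / 2 = 48,000 / 2 = 24,000 Hz.

24,000 Hz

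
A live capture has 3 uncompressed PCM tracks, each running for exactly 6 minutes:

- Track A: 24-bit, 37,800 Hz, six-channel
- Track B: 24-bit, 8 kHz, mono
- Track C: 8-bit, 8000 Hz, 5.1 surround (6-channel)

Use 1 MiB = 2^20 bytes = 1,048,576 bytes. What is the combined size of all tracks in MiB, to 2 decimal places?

258.32 MiB

exactly 6 minutes = 360 s.
Track A: 37,800 × 360 × 3 × 6 = 244,944,000 bytes.
Track B: 8,000 × 360 × 3 × 1 = 8,640,000 bytes.
Track C: 8,000 × 360 × 1 × 6 = 17,280,000 bytes.
Total = 270,864,000 bytes = 258.32 MiB.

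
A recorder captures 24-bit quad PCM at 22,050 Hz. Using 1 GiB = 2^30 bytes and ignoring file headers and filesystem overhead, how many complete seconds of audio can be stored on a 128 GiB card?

519,421 seconds

Uncompressed byte rate = 22,050 × 3 × 4 = 264,600 bytes/s.
Capacity = 128 × 1,073,741,824 = 137,438,953,472 bytes.
137,438,953,472 / 264,600 ≈ 519421.59 s → 519,421 seconds.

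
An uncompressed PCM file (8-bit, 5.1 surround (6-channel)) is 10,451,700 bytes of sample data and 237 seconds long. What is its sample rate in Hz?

7,350 Hz

Bytes = sample_rate × seconds × bytes_per_sample × channels.
sample_rate = 10,451,700 / (237 × 1 × 6) = 10,451,700 / 1,422 = 7,350 Hz.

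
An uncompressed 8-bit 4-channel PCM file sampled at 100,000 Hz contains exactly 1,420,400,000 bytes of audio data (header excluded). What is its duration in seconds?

Byte rate = 100,000 × 1 × 4 = 400,000 bytes/s.
Duration = 1,420,400,000 / 400,000 = 3,551 s.

3,551 seconds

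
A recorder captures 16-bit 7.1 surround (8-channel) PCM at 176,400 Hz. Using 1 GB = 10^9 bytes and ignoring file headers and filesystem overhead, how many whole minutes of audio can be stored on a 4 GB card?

23 minutes

Uncompressed byte rate = 176,400 × 2 × 8 = 2,822,400 bytes/s.
Capacity = 4 × 1,000,000,000 = 4,000,000,000 bytes.
4,000,000,000 / 2,822,400 ≈ 1417.23 s → 23 minutes.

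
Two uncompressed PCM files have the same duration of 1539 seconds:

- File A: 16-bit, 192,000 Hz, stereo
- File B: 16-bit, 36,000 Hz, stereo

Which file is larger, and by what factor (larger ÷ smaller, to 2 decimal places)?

File A: 192,000 × 2 × 2 = 768,000 bytes/s.
File B: 36,000 × 2 × 2 = 144,000 bytes/s.
File A is larger; ratio = 1,181,952,000 / 221,616,000 = 5.33.

File A, by a factor of 5.33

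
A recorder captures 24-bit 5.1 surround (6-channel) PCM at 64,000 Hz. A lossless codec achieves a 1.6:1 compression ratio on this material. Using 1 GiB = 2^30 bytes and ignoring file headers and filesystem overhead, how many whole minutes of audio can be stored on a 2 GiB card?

49 minutes

Uncompressed byte rate = 64,000 × 3 × 6 = 1,152,000 bytes/s.
After 1.6:1 compression, effective rate ≈ 720000 bytes/s.
Capacity = 2 × 1,073,741,824 = 2,147,483,648 bytes.
2,147,483,648 / effective rate ≈ 2982.62 s → 49 minutes.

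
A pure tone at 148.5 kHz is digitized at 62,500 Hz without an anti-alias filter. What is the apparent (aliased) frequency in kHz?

23.5 kHz

Nyquist = 62,500/2 = 31,250 Hz; 148,500 Hz exceeds it.
Alias = |148,500 − 2×62,500| = |148,500 − 125,000| = 23,500 Hz = 23.5 kHz.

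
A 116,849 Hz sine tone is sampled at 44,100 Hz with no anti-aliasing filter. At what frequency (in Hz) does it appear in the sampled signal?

15,451 Hz

Nyquist = 44,100/2 = 22,050 Hz; 116,849 Hz exceeds it.
Alias = |116,849 − 3×44,100| = |116,849 − 132,300| = 15,451 Hz.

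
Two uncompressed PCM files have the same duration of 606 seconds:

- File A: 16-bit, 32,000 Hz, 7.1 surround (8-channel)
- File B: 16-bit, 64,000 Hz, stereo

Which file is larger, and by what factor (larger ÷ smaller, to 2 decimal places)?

File A: 32,000 × 2 × 8 = 512,000 bytes/s.
File B: 64,000 × 2 × 2 = 256,000 bytes/s.
File A is larger; ratio = 310,272,000 / 155,136,000 = 2.00.

File A, by a factor of 2.00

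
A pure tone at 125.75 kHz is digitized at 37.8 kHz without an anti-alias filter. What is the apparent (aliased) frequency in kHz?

12.35 kHz

Nyquist = 37,800/2 = 18,900 Hz; 125,750 Hz exceeds it.
Alias = |125,750 − 3×37,800| = |125,750 − 113,400| = 12,350 Hz = 12.35 kHz.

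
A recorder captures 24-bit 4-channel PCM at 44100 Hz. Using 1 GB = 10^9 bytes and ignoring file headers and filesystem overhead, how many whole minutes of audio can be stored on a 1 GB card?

Uncompressed byte rate = 44,100 × 3 × 4 = 529,200 bytes/s.
Capacity = 1 × 1,000,000,000 = 1,000,000,000 bytes.
1,000,000,000 / 529,200 ≈ 1889.64 s → 31 minutes.

31 minutes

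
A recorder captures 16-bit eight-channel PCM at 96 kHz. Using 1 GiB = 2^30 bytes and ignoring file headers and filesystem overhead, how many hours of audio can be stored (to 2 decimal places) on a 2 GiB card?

Uncompressed byte rate = 96,000 × 2 × 8 = 1,536,000 bytes/s.
Capacity = 2 × 1,073,741,824 = 2,147,483,648 bytes.
2,147,483,648 / 1,536,000 ≈ 1398.1 s → 0.39 hours.

0.39 hours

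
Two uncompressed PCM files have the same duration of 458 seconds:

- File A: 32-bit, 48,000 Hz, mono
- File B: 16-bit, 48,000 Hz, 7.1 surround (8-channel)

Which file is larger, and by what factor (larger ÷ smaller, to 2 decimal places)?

File B, by a factor of 4.00

File A: 48,000 × 4 × 1 = 192,000 bytes/s.
File B: 48,000 × 2 × 8 = 768,000 bytes/s.
File B is larger; ratio = 351,744,000 / 87,936,000 = 4.00.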